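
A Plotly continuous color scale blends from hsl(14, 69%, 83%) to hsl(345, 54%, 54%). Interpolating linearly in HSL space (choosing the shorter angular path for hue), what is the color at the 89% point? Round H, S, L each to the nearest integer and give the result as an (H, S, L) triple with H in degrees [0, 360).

Hue: 345 − 14 = 331°, but |331| > 180 so the shorter arc goes the other way: Δh = 331 − 360 = -29°.
H = 14 + 0.89 × (-29) = -11.81 → -12 → -12 mod 360 = 348°
S = 69 + 0.89 × (54 − 69) = 55.65 → 56%
L = 83 + 0.89 × (54 − 83) = 57.19 → 57%

(348, 56, 57)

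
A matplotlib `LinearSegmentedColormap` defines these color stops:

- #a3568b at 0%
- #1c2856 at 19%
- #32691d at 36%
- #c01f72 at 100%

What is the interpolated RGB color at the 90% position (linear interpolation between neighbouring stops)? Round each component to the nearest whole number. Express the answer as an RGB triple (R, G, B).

(170, 43, 101)

90% lies between the 36% and 100% stops, so the local fraction is t = (90 − 36)/(100 − 36) = 54/64 ≈ 0.8438.
#32691d → (50, 105, 29); #c01f72 → (192, 31, 114).
R = 50 + 0.8438 × (192 − 50) = 169.82 → 170
G = 105 + 0.8438 × (31 − 105) = 42.559 → 43
B = 29 + 0.8438 × (114 − 29) = 100.723 → 101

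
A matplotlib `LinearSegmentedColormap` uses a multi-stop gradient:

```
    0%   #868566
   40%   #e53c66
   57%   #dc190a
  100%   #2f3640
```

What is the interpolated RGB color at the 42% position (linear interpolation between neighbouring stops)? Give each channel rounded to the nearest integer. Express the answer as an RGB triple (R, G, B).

42% lies between the 40% and 57% stops, so the local fraction is t = (42 − 40)/(57 − 40) = 2/17 ≈ 0.1176.
#e53c66 → (229, 60, 102); #dc190a → (220, 25, 10).
R = 229 + 0.1176 × (220 − 229) = 227.942 → 228
G = 60 + 0.1176 × (25 − 60) = 55.884 → 56
B = 102 + 0.1176 × (10 − 102) = 91.181 → 91

(228, 56, 91)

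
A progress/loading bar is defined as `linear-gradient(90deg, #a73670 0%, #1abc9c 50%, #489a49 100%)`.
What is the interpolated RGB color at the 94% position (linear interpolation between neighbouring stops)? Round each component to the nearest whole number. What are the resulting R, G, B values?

94% lies between the 50% and 100% stops, so the local fraction is t = (94 − 50)/(100 − 50) = 44/50 ≈ 0.88.
#1abc9c → (26, 188, 156); #489a49 → (72, 154, 73).
R = 26 + 0.88 × (72 − 26) = 66.48 → 66
G = 188 + 0.88 × (154 − 188) = 158.08 → 158
B = 156 + 0.88 × (73 − 156) = 82.96 → 83

(66, 158, 83)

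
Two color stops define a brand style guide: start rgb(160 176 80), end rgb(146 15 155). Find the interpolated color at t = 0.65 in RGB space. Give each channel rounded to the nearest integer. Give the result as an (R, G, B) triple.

(151, 71, 129)

R = 160 + 0.65 × (146 − 160) = 160 + 0.65 × -14 = 150.9 → 151
G = 176 + 0.65 × (15 − 176) = 176 + 0.65 × -161 = 71.35 → 71
B = 80 + 0.65 × (155 − 80) = 80 + 0.65 × 75 = 128.75 → 129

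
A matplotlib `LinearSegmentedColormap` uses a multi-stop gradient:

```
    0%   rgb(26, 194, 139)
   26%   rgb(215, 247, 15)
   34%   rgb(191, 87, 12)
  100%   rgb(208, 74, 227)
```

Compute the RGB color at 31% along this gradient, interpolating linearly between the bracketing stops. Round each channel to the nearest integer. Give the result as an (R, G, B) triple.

(200, 147, 13)

31% lies between the 26% and 34% stops, so the local fraction is t = (31 − 26)/(34 − 26) = 5/8 ≈ 0.625.
R = 215 + 0.625 × (191 − 215) = 200 → 200
G = 247 + 0.625 × (87 − 247) = 147 → 147
B = 15 + 0.625 × (12 − 15) = 13.125 → 13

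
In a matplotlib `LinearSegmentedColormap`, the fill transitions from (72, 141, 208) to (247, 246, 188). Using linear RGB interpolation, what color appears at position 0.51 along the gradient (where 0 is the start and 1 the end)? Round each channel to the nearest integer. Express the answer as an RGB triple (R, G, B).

(161, 195, 198)

R = 72 + 0.51 × (247 − 72) = 72 + 0.51 × 175 = 161.25 → 161
G = 141 + 0.51 × (246 − 141) = 141 + 0.51 × 105 = 194.55 → 195
B = 208 + 0.51 × (188 − 208) = 208 + 0.51 × -20 = 197.8 → 198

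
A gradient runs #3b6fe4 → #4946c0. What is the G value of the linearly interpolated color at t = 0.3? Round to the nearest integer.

G₁ = 111 (from #3b6fe4), G₂ = 70 (from #4946c0).
G = 111 + 0.3 × (70 − 111) = 98.7 → 99

99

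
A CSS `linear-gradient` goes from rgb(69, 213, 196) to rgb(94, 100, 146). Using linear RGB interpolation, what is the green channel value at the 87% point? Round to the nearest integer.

115

G = 213 + 0.87 × (100 − 213) = 114.69 → 115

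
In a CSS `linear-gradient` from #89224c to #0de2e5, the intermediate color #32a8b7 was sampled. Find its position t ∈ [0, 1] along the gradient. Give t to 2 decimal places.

Invert the lerp on the G channel (largest span, 192): t = (168 − 34) / (226 − 34) = 134/192 = 0.69792.
Check on R: (50 − 137)/(13 − 137) = 0.7016 ✓

0.70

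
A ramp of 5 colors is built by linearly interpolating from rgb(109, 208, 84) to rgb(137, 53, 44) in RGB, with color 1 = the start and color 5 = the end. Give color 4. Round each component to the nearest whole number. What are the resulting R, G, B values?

With 5 swatches and endpoints inclusive, swatch 4 sits at t = (4 − 1)/(5 − 1) = 3/4 ≈ 0.75.
R = 109 + 0.75 × (137 − 109) = 130 → 130
G = 208 + 0.75 × (53 − 208) = 91.75 → 92
B = 84 + 0.75 × (44 − 84) = 54 → 54

(130, 92, 54)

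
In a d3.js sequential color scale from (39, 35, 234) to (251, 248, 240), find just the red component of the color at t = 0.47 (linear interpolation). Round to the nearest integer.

R = 39 + 0.47 × (251 − 39) = 138.64 → 139

139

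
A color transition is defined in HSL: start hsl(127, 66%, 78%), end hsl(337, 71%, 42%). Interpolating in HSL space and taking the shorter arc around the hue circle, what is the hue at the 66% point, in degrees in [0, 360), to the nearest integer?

Hue: 337 − 127 = 210°, but |210| > 180 so the shorter arc goes the other way: Δh = 210 − 360 = -150°.
H = 127 + 0.66 × (-150) = 28 → 28°

28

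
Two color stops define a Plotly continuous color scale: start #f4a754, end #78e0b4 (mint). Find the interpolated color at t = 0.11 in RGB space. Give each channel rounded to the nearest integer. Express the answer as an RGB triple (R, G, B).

#f4a754 → (244, 167, 84); #78e0b4 → (120, 224, 180).
R = 244 + 0.11 × (120 − 244) = 244 + 0.11 × -124 = 230.36 → 230
G = 167 + 0.11 × (224 − 167) = 167 + 0.11 × 57 = 173.27 → 173
B = 84 + 0.11 × (180 − 84) = 84 + 0.11 × 96 = 94.56 → 95

(230, 173, 95)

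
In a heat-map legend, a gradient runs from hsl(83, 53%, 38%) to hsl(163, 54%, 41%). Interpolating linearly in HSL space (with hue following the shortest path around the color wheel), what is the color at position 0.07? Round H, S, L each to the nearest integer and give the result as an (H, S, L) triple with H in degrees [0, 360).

(89, 53, 38)

Hue arc: Δh = 163 − 83 = 80° (|Δh| ≤ 180, already the shorter path).
H = 83 + 0.07 × (80) = 88.6 → 89°
S = 53 + 0.07 × (54 − 53) = 53.07 → 53%
L = 38 + 0.07 × (41 − 38) = 38.21 → 38%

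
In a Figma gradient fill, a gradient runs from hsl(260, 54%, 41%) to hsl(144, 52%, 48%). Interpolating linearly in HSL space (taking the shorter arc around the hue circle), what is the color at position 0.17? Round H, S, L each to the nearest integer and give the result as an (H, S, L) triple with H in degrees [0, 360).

Hue arc: Δh = 144 − 260 = -116° (|Δh| ≤ 180, already the shorter path).
H = 260 + 0.17 × (-116) = 240.28 → 240°
S = 54 + 0.17 × (52 − 54) = 53.66 → 54%
L = 41 + 0.17 × (48 − 41) = 42.19 → 42%

(240, 54, 42)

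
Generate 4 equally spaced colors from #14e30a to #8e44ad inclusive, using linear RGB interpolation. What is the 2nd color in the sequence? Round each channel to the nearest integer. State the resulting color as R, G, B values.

(61, 174, 64)

With 4 swatches and endpoints inclusive, swatch 2 sits at t = (2 − 1)/(4 − 1) = 1/3 ≈ 0.3333.
#14e30a → (20, 227, 10); #8e44ad → (142, 68, 173).
R = 20 + 0.3333 × (142 − 20) = 60.663 → 61
G = 227 + 0.3333 × (68 − 227) = 174.005 → 174
B = 10 + 0.3333 × (173 − 10) = 64.328 → 64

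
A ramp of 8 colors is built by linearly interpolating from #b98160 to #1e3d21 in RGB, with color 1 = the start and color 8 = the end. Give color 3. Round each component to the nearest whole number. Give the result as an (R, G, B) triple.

With 8 swatches and endpoints inclusive, swatch 3 sits at t = (3 − 1)/(8 − 1) = 2/7 ≈ 0.2857.
#b98160 → (185, 129, 96); #1e3d21 → (30, 61, 33).
R = 185 + 0.2857 × (30 − 185) = 140.716 → 141
G = 129 + 0.2857 × (61 − 129) = 109.572 → 110
B = 96 + 0.2857 × (33 − 96) = 78.001 → 78

(141, 110, 78)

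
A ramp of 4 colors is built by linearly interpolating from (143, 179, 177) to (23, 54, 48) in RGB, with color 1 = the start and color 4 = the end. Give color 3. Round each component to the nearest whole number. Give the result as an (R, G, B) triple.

With 4 swatches and endpoints inclusive, swatch 3 sits at t = (3 − 1)/(4 − 1) = 2/3 ≈ 0.6667.
R = 143 + 0.6667 × (23 − 143) = 62.996 → 63
G = 179 + 0.6667 × (54 − 179) = 95.663 → 96
B = 177 + 0.6667 × (48 − 177) = 90.996 → 91

(63, 96, 91)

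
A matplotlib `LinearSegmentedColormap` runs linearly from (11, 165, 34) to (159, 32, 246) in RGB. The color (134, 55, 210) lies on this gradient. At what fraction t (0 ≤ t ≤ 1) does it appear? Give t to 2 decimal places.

Invert the lerp on the B channel (largest span, 212): t = (210 − 34) / (246 − 34) = 176/212 = 0.83019.
Check on R: (134 − 11)/(159 − 11) = 0.8311 ✓

0.83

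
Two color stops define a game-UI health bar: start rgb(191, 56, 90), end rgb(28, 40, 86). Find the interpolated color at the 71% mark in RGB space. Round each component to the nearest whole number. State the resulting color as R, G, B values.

71% corresponds to t = 0.71.
R = 191 + 0.71 × (28 − 191) = 191 + 0.71 × -163 = 75.27 → 75
G = 56 + 0.71 × (40 − 56) = 56 + 0.71 × -16 = 44.64 → 45
B = 90 + 0.71 × (86 − 90) = 90 + 0.71 × -4 = 87.16 → 87

(75, 45, 87)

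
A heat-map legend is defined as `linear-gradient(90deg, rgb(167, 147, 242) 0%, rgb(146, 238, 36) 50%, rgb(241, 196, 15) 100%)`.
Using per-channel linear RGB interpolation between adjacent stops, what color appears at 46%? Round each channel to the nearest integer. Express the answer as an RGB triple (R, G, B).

46% lies between the 0% and 50% stops, so the local fraction is t = (46 − 0)/(50 − 0) = 46/50 ≈ 0.92.
R = 167 + 0.92 × (146 − 167) = 147.68 → 148
G = 147 + 0.92 × (238 − 147) = 230.72 → 231
B = 242 + 0.92 × (36 − 242) = 52.48 → 52

(148, 231, 52)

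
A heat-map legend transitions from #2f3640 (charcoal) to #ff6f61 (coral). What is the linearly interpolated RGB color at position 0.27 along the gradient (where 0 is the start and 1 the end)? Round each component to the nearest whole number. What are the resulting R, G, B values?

(103, 69, 73)

#2f3640 → (47, 54, 64); #ff6f61 → (255, 111, 97).
R = 47 + 0.27 × (255 − 47) = 47 + 0.27 × 208 = 103.16 → 103
G = 54 + 0.27 × (111 − 54) = 54 + 0.27 × 57 = 69.39 → 69
B = 64 + 0.27 × (97 − 64) = 64 + 0.27 × 33 = 72.91 → 73
So the blended color is (103, 69, 73), about #674549.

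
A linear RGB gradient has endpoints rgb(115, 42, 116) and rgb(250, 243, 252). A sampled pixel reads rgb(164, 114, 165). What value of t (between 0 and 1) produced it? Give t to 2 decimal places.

Invert the lerp on the G channel (largest span, 201): t = (114 − 42) / (243 − 42) = 72/201 = 0.35821.
Check on R: (164 − 115)/(250 − 115) = 0.363 ✓

0.36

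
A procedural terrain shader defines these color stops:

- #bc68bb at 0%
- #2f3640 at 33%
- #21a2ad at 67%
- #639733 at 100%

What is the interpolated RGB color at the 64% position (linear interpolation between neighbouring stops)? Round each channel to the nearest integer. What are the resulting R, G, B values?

64% lies between the 33% and 67% stops, so the local fraction is t = (64 − 33)/(67 − 33) = 31/34 ≈ 0.9118.
#2f3640 → (47, 54, 64); #21a2ad → (33, 162, 173).
R = 47 + 0.9118 × (33 − 47) = 34.235 → 34
G = 54 + 0.9118 × (162 − 54) = 152.474 → 152
B = 64 + 0.9118 × (173 − 64) = 163.386 → 163

(34, 152, 163)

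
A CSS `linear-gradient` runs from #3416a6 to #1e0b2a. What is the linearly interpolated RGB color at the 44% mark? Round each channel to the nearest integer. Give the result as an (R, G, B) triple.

#3416a6 → (52, 22, 166); #1e0b2a → (30, 11, 42).
44% corresponds to t = 0.44.
R = 52 + 0.44 × (30 − 52) = 52 + 0.44 × -22 = 42.32 → 42
G = 22 + 0.44 × (11 − 22) = 22 + 0.44 × -11 = 17.16 → 17
B = 166 + 0.44 × (42 − 166) = 166 + 0.44 × -124 = 111.44 → 111

(42, 17, 111)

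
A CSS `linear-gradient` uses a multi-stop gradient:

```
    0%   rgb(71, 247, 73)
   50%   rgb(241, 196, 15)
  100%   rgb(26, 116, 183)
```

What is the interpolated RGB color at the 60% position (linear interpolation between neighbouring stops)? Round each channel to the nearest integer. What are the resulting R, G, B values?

60% lies between the 50% and 100% stops, so the local fraction is t = (60 − 50)/(100 − 50) = 10/50 ≈ 0.2.
R = 241 + 0.2 × (26 − 241) = 198 → 198
G = 196 + 0.2 × (116 − 196) = 180 → 180
B = 15 + 0.2 × (183 − 15) = 48.6 → 49

(198, 180, 49)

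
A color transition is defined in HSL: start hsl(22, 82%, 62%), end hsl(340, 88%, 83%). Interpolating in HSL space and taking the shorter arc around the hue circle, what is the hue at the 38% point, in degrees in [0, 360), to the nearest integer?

Hue: 340 − 22 = 318°, but |318| > 180 so the shorter arc goes the other way: Δh = 318 − 360 = -42°.
H = 22 + 0.38 × (-42) = 6.04 → 6°

6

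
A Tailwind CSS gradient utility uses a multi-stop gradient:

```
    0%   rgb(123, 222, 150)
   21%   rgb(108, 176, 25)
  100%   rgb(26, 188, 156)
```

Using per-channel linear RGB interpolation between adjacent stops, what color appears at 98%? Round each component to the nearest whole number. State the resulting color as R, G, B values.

(28, 188, 153)

98% lies between the 21% and 100% stops, so the local fraction is t = (98 − 21)/(100 − 21) = 77/79 ≈ 0.9747.
R = 108 + 0.9747 × (26 − 108) = 28.075 → 28
G = 176 + 0.9747 × (188 − 176) = 187.696 → 188
B = 25 + 0.9747 × (156 − 25) = 152.686 → 153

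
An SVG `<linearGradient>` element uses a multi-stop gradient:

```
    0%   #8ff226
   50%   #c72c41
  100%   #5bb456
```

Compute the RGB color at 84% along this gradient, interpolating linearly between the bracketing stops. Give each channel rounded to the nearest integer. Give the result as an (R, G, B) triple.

84% lies between the 50% and 100% stops, so the local fraction is t = (84 − 50)/(100 − 50) = 34/50 ≈ 0.68.
#c72c41 → (199, 44, 65); #5bb456 → (91, 180, 86).
R = 199 + 0.68 × (91 − 199) = 125.56 → 126
G = 44 + 0.68 × (180 − 44) = 136.48 → 136
B = 65 + 0.68 × (86 − 65) = 79.28 → 79

(126, 136, 79)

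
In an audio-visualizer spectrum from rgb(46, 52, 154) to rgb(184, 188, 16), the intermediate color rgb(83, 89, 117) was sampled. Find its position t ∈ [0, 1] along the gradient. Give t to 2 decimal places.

0.27

Invert the lerp on the R channel (largest span, 138): t = (83 − 46) / (184 − 46) = 37/138 = 0.26812.
Check on G: (89 − 52)/(188 − 52) = 0.2721 ✓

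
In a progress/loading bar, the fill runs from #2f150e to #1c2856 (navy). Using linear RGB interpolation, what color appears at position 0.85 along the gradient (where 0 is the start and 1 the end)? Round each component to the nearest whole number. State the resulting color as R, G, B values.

#2f150e → (47, 21, 14); #1c2856 → (28, 40, 86).
R = 47 + 0.85 × (28 − 47) = 47 + 0.85 × -19 = 30.85 → 31
G = 21 + 0.85 × (40 − 21) = 21 + 0.85 × 19 = 37.15 → 37
B = 14 + 0.85 × (86 − 14) = 14 + 0.85 × 72 = 75.2 → 75
So the blended color is (31, 37, 75), about #1f254b.

(31, 37, 75)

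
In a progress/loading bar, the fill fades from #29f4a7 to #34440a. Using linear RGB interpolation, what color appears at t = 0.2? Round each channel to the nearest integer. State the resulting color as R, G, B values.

#29f4a7 → (41, 244, 167); #34440a → (52, 68, 10).
R = 41 + 0.2 × (52 − 41) = 41 + 0.2 × 11 = 43.2 → 43
G = 244 + 0.2 × (68 − 244) = 244 + 0.2 × -176 = 208.8 → 209
B = 167 + 0.2 × (10 − 167) = 167 + 0.2 × -157 = 135.6 → 136
So the blended color is (43, 209, 136), about #2bd188.

(43, 209, 136)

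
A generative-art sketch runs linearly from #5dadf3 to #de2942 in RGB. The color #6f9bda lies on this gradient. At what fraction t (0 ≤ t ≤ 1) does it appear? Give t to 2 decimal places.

Invert the lerp on the B channel (largest span, 177): t = (218 − 243) / (66 − 243) = -25/-177 = 0.14124.
Check on R: (111 − 93)/(222 − 93) = 0.1395 ✓

0.14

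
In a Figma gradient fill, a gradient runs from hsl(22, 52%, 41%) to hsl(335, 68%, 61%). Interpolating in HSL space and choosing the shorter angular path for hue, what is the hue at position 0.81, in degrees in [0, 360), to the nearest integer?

Hue: 335 − 22 = 313°, but |313| > 180 so the shorter arc goes the other way: Δh = 313 − 360 = -47°.
H = 22 + 0.81 × (-47) = -16.07 → -16 → -16 mod 360 = 344°

344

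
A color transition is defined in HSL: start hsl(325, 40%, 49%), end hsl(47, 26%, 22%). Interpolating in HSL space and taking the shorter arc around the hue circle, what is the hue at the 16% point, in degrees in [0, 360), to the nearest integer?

Hue: 47 − 325 = -278°, but |-278| > 180 so the shorter arc goes the other way: Δh = -278 + 360 = 82°.
H = 325 + 0.16 × (82) = 338.12 → 338°

338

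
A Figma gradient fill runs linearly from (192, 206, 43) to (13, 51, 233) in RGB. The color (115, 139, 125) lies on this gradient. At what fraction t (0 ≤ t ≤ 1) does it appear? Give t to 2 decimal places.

Invert the lerp on the B channel (largest span, 190): t = (125 − 43) / (233 − 43) = 82/190 = 0.43158.
Check on R: (115 − 192)/(13 − 192) = 0.4302 ✓

0.43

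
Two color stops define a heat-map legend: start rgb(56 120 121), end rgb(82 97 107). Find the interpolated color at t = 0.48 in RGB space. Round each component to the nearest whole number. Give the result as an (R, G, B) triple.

(68, 109, 114)

R = 56 + 0.48 × (82 − 56) = 56 + 0.48 × 26 = 68.48 → 68
G = 120 + 0.48 × (97 − 120) = 120 + 0.48 × -23 = 108.96 → 109
B = 121 + 0.48 × (107 − 121) = 121 + 0.48 × -14 = 114.28 → 114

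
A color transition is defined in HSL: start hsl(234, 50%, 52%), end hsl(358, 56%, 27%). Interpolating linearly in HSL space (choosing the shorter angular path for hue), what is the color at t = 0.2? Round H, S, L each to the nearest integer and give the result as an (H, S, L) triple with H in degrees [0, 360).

(259, 51, 47)

Hue arc: Δh = 358 − 234 = 124° (|Δh| ≤ 180, already the shorter path).
H = 234 + 0.2 × (124) = 258.8 → 259°
S = 50 + 0.2 × (56 − 50) = 51.2 → 51%
L = 52 + 0.2 × (27 − 52) = 47 → 47%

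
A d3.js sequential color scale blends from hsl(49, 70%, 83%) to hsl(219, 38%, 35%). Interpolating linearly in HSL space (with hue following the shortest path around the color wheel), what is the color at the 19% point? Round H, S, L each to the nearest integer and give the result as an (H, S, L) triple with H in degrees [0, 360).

(81, 64, 74)

Hue arc: Δh = 219 − 49 = 170° (|Δh| ≤ 180, already the shorter path).
H = 49 + 0.19 × (170) = 81.3 → 81°
S = 70 + 0.19 × (38 − 70) = 63.92 → 64%
L = 83 + 0.19 × (35 − 83) = 73.88 → 74%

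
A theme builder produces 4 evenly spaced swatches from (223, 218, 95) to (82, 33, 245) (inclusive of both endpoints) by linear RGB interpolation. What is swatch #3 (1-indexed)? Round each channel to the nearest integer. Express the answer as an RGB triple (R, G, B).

With 4 swatches and endpoints inclusive, swatch 3 sits at t = (3 − 1)/(4 − 1) = 2/3 ≈ 0.6667.
R = 223 + 0.6667 × (82 − 223) = 128.995 → 129
G = 218 + 0.6667 × (33 − 218) = 94.661 → 95
B = 95 + 0.6667 × (245 − 95) = 195.005 → 195

(129, 95, 195)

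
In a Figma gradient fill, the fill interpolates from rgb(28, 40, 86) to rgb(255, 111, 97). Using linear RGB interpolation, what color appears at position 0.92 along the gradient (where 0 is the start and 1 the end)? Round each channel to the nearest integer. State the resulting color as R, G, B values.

R = 28 + 0.92 × (255 − 28) = 28 + 0.92 × 227 = 236.84 → 237
G = 40 + 0.92 × (111 − 40) = 40 + 0.92 × 71 = 105.32 → 105
B = 86 + 0.92 × (97 − 86) = 86 + 0.92 × 11 = 96.12 → 96

(237, 105, 96)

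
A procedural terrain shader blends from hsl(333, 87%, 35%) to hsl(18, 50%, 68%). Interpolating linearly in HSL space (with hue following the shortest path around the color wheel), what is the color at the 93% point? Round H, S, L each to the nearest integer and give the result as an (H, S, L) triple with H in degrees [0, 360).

(15, 53, 66)

Hue: 18 − 333 = -315°, but |-315| > 180 so the shorter arc goes the other way: Δh = -315 + 360 = 45°.
H = 333 + 0.93 × (45) = 374.85 → 375 → 375 mod 360 = 15°
S = 87 + 0.93 × (50 − 87) = 52.59 → 53%
L = 35 + 0.93 × (68 − 35) = 65.69 → 66%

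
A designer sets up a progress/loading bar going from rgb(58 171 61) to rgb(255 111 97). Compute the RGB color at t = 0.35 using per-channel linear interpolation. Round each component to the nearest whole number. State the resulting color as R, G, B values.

(127, 150, 74)

R = 58 + 0.35 × (255 − 58) = 58 + 0.35 × 197 = 126.95 → 127
G = 171 + 0.35 × (111 − 171) = 171 + 0.35 × -60 = 150 → 150
B = 61 + 0.35 × (97 − 61) = 61 + 0.35 × 36 = 73.6 → 74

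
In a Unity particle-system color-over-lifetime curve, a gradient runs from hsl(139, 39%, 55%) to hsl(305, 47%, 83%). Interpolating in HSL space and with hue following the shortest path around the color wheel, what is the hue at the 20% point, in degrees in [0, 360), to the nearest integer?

172

Hue arc: Δh = 305 − 139 = 166° (|Δh| ≤ 180, already the shorter path).
H = 139 + 0.2 × (166) = 172.2 → 172°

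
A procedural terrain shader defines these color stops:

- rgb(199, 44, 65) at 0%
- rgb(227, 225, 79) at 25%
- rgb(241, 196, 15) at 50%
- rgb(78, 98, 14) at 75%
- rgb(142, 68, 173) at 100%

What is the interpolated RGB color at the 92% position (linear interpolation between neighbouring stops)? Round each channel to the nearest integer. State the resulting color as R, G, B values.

92% lies between the 75% and 100% stops, so the local fraction is t = (92 − 75)/(100 − 75) = 17/25 ≈ 0.68.
R = 78 + 0.68 × (142 − 78) = 121.52 → 122
G = 98 + 0.68 × (68 − 98) = 77.6 → 78
B = 14 + 0.68 × (173 − 14) = 122.12 → 122

(122, 78, 122)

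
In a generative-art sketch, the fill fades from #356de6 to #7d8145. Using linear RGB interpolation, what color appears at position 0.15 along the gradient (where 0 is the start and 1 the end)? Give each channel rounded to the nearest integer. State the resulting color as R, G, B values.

#356de6 → (53, 109, 230); #7d8145 → (125, 129, 69).
R = 53 + 0.15 × (125 − 53) = 53 + 0.15 × 72 = 63.8 → 64
G = 109 + 0.15 × (129 − 109) = 109 + 0.15 × 20 = 112 → 112
B = 230 + 0.15 × (69 − 230) = 230 + 0.15 × -161 = 205.85 → 206
So the blended color is (64, 112, 206), about #4070ce.

(64, 112, 206)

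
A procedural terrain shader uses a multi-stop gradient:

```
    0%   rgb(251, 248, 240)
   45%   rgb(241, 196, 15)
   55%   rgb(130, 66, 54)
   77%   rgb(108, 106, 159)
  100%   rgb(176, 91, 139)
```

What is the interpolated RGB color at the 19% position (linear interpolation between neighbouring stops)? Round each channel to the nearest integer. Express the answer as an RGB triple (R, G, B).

19% lies between the 0% and 45% stops, so the local fraction is t = (19 − 0)/(45 − 0) = 19/45 ≈ 0.4222.
R = 251 + 0.4222 × (241 − 251) = 246.778 → 247
G = 248 + 0.4222 × (196 − 248) = 226.046 → 226
B = 240 + 0.4222 × (15 − 240) = 145.005 → 145

(247, 226, 145)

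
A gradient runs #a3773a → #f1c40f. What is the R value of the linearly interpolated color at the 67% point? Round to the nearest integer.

R₁ = 163 (from #a3773a), R₂ = 241 (from #f1c40f).
R = 163 + 0.67 × (241 − 163) = 215.26 → 215

215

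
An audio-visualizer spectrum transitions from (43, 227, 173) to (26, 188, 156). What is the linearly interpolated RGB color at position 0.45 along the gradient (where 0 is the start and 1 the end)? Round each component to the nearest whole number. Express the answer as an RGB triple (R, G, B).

(35, 209, 165)

R = 43 + 0.45 × (26 − 43) = 43 + 0.45 × -17 = 35.35 → 35
G = 227 + 0.45 × (188 − 227) = 227 + 0.45 × -39 = 209.45 → 209
B = 173 + 0.45 × (156 − 173) = 173 + 0.45 × -17 = 165.35 → 165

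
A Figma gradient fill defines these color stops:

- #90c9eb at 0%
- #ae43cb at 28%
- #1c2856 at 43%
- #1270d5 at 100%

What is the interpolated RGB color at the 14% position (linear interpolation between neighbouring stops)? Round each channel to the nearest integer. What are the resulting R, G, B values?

(159, 134, 219)

14% lies between the 0% and 28% stops, so the local fraction is t = (14 − 0)/(28 − 0) = 14/28 ≈ 0.5.
#90c9eb → (144, 201, 235); #ae43cb → (174, 67, 203).
R = 144 + 0.5 × (174 − 144) = 159 → 159
G = 201 + 0.5 × (67 − 201) = 134 → 134
B = 235 + 0.5 × (203 − 235) = 219 → 219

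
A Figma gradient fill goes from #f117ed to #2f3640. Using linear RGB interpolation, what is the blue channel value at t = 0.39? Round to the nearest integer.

B₁ = 237 (from #f117ed), B₂ = 64 (from #2f3640).
B = 237 + 0.39 × (64 − 237) = 169.53 → 170

170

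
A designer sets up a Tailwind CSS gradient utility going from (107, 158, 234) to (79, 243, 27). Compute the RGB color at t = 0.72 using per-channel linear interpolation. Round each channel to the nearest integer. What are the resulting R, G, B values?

(87, 219, 85)

R = 107 + 0.72 × (79 − 107) = 107 + 0.72 × -28 = 86.84 → 87
G = 158 + 0.72 × (243 − 158) = 158 + 0.72 × 85 = 219.2 → 219
B = 234 + 0.72 × (27 − 234) = 234 + 0.72 × -207 = 84.96 → 85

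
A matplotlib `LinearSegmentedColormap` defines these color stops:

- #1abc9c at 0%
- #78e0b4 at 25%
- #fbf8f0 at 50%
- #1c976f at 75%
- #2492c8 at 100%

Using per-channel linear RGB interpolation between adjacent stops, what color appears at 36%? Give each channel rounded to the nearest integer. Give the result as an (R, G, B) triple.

(178, 235, 206)

36% lies between the 25% and 50% stops, so the local fraction is t = (36 − 25)/(50 − 25) = 11/25 ≈ 0.44.
#78e0b4 → (120, 224, 180); #fbf8f0 → (251, 248, 240).
R = 120 + 0.44 × (251 − 120) = 177.64 → 178
G = 224 + 0.44 × (248 − 224) = 234.56 → 235
B = 180 + 0.44 × (240 − 180) = 206.4 → 206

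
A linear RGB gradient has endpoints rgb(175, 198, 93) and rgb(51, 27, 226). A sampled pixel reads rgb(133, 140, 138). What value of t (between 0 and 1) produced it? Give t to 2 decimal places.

0.34

Invert the lerp on the G channel (largest span, 171): t = (140 − 198) / (27 − 198) = -58/-171 = 0.33918.
Check on R: (133 − 175)/(51 − 175) = 0.3387 ✓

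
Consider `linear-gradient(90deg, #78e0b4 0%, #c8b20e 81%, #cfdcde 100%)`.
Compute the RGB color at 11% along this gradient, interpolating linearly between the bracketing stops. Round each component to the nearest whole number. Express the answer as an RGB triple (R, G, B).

11% lies between the 0% and 81% stops, so the local fraction is t = (11 − 0)/(81 − 0) = 11/81 ≈ 0.1358.
#78e0b4 → (120, 224, 180); #c8b20e → (200, 178, 14).
R = 120 + 0.1358 × (200 − 120) = 130.864 → 131
G = 224 + 0.1358 × (178 − 224) = 217.753 → 218
B = 180 + 0.1358 × (14 − 180) = 157.457 → 157

(131, 218, 157)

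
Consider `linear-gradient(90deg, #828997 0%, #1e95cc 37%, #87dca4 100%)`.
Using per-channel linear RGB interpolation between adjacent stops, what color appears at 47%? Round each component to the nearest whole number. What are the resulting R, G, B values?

(47, 160, 198)

47% lies between the 37% and 100% stops, so the local fraction is t = (47 − 37)/(100 − 37) = 10/63 ≈ 0.1587.
#1e95cc → (30, 149, 204); #87dca4 → (135, 220, 164).
R = 30 + 0.1587 × (135 − 30) = 46.663 → 47
G = 149 + 0.1587 × (220 − 149) = 160.268 → 160
B = 204 + 0.1587 × (164 − 204) = 197.652 → 198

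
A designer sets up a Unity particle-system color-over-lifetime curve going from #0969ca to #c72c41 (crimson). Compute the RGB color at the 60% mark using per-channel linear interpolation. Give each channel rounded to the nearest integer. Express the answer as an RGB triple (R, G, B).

(123, 68, 120)

#0969ca → (9, 105, 202); #c72c41 → (199, 44, 65).
60% corresponds to t = 0.6.
R = 9 + 0.6 × (199 − 9) = 9 + 0.6 × 190 = 123 → 123
G = 105 + 0.6 × (44 − 105) = 105 + 0.6 × -61 = 68.4 → 68
B = 202 + 0.6 × (65 − 202) = 202 + 0.6 × -137 = 119.8 → 120
So the blended color is (123, 68, 120), about #7b4478.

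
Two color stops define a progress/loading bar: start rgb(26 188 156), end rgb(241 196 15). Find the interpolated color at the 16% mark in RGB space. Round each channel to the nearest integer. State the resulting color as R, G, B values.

16% corresponds to t = 0.16.
R = 26 + 0.16 × (241 − 26) = 26 + 0.16 × 215 = 60.4 → 60
G = 188 + 0.16 × (196 − 188) = 188 + 0.16 × 8 = 189.28 → 189
B = 156 + 0.16 × (15 − 156) = 156 + 0.16 × -141 = 133.44 → 133
So the blended color is (60, 189, 133), about #3cbd85.

(60, 189, 133)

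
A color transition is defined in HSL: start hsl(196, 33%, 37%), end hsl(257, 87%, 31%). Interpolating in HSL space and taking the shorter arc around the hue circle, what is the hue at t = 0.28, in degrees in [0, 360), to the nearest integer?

Hue arc: Δh = 257 − 196 = 61° (|Δh| ≤ 180, already the shorter path).
H = 196 + 0.28 × (61) = 213.08 → 213°

213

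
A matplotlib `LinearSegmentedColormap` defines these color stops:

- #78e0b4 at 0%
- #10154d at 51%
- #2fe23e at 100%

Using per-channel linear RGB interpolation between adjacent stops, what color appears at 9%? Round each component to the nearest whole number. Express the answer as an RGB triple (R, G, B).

(102, 188, 162)

9% lies between the 0% and 51% stops, so the local fraction is t = (9 − 0)/(51 − 0) = 9/51 ≈ 0.1765.
#78e0b4 → (120, 224, 180); #10154d → (16, 21, 77).
R = 120 + 0.1765 × (16 − 120) = 101.644 → 102
G = 224 + 0.1765 × (21 − 224) = 188.171 → 188
B = 180 + 0.1765 × (77 − 180) = 161.821 → 162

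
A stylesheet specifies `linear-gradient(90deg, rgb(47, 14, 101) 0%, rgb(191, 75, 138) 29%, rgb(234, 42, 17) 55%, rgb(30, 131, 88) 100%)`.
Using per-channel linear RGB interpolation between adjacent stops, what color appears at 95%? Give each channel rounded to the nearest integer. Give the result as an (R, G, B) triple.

95% lies between the 55% and 100% stops, so the local fraction is t = (95 − 55)/(100 − 55) = 40/45 ≈ 0.8889.
R = 234 + 0.8889 × (30 − 234) = 52.664 → 53
G = 42 + 0.8889 × (131 − 42) = 121.112 → 121
B = 17 + 0.8889 × (88 − 17) = 80.112 → 80

(53, 121, 80)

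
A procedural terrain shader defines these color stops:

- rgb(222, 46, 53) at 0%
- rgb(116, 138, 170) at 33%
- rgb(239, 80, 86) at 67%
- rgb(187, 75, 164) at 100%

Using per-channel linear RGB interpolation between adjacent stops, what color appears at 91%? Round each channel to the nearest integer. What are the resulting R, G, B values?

(201, 76, 143)

91% lies between the 67% and 100% stops, so the local fraction is t = (91 − 67)/(100 − 67) = 24/33 ≈ 0.7273.
R = 239 + 0.7273 × (187 − 239) = 201.18 → 201
G = 80 + 0.7273 × (75 − 80) = 76.364 → 76
B = 86 + 0.7273 × (164 − 86) = 142.729 → 143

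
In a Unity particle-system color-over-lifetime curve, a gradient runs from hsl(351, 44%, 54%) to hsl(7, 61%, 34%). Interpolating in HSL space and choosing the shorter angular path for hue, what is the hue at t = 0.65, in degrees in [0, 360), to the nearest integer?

Hue: 7 − 351 = -344°, but |-344| > 180 so the shorter arc goes the other way: Δh = -344 + 360 = 16°.
H = 351 + 0.65 × (16) = 361.4 → 361 → 361 mod 360 = 1°

1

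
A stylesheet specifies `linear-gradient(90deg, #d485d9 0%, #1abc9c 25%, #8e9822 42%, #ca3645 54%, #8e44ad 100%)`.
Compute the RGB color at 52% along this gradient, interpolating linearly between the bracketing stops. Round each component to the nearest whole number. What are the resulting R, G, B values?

(192, 70, 63)

52% lies between the 42% and 54% stops, so the local fraction is t = (52 − 42)/(54 − 42) = 10/12 ≈ 0.8333.
#8e9822 → (142, 152, 34); #ca3645 → (202, 54, 69).
R = 142 + 0.8333 × (202 − 142) = 191.998 → 192
G = 152 + 0.8333 × (54 − 152) = 70.337 → 70
B = 34 + 0.8333 × (69 − 34) = 63.166 → 63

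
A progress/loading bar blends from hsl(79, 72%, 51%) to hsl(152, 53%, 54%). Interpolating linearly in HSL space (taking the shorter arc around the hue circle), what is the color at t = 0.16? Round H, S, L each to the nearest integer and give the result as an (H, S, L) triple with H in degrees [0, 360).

Hue arc: Δh = 152 − 79 = 73° (|Δh| ≤ 180, already the shorter path).
H = 79 + 0.16 × (73) = 90.68 → 91°
S = 72 + 0.16 × (53 − 72) = 68.96 → 69%
L = 51 + 0.16 × (54 − 51) = 51.48 → 51%

(91, 69, 51)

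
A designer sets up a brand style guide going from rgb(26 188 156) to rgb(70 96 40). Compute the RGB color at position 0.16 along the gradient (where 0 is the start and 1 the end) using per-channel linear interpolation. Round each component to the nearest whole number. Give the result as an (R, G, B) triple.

R = 26 + 0.16 × (70 − 26) = 26 + 0.16 × 44 = 33.04 → 33
G = 188 + 0.16 × (96 − 188) = 188 + 0.16 × -92 = 173.28 → 173
B = 156 + 0.16 × (40 − 156) = 156 + 0.16 × -116 = 137.44 → 137

(33, 173, 137)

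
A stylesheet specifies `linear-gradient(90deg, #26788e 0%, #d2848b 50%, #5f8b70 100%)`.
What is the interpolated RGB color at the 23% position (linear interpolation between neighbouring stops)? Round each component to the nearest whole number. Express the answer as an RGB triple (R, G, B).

23% lies between the 0% and 50% stops, so the local fraction is t = (23 − 0)/(50 − 0) = 23/50 ≈ 0.46.
#26788e → (38, 120, 142); #d2848b → (210, 132, 139).
R = 38 + 0.46 × (210 − 38) = 117.12 → 117
G = 120 + 0.46 × (132 − 120) = 125.52 → 126
B = 142 + 0.46 × (139 − 142) = 140.62 → 141

(117, 126, 141)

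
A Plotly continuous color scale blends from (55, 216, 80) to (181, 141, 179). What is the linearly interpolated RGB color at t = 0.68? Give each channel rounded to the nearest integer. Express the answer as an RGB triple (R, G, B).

R = 55 + 0.68 × (181 − 55) = 55 + 0.68 × 126 = 140.68 → 141
G = 216 + 0.68 × (141 − 216) = 216 + 0.68 × -75 = 165 → 165
B = 80 + 0.68 × (179 − 80) = 80 + 0.68 × 99 = 147.32 → 147
So the blended color is (141, 165, 147), about #8da593.

(141, 165, 147)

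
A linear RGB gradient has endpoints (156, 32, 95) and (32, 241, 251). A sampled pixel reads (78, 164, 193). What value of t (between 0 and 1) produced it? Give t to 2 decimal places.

Invert the lerp on the G channel (largest span, 209): t = (164 − 32) / (241 − 32) = 132/209 = 0.63158.
Check on R: (78 − 156)/(32 − 156) = 0.629 ✓

0.63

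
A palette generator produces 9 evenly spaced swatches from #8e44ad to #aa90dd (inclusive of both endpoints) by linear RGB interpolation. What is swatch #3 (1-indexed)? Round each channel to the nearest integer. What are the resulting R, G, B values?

With 9 swatches and endpoints inclusive, swatch 3 sits at t = (3 − 1)/(9 − 1) = 2/8 ≈ 0.25.
#8e44ad → (142, 68, 173); #aa90dd → (170, 144, 221).
R = 142 + 0.25 × (170 − 142) = 149 → 149
G = 68 + 0.25 × (144 − 68) = 87 → 87
B = 173 + 0.25 × (221 − 173) = 185 → 185

(149, 87, 185)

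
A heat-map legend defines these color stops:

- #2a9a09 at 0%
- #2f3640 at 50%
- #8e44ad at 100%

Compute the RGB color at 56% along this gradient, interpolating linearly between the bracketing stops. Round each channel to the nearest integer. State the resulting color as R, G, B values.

(58, 56, 77)

56% lies between the 50% and 100% stops, so the local fraction is t = (56 − 50)/(100 − 50) = 6/50 ≈ 0.12.
#2f3640 → (47, 54, 64); #8e44ad → (142, 68, 173).
R = 47 + 0.12 × (142 − 47) = 58.4 → 58
G = 54 + 0.12 × (68 − 54) = 55.68 → 56
B = 64 + 0.12 × (173 − 64) = 77.08 → 77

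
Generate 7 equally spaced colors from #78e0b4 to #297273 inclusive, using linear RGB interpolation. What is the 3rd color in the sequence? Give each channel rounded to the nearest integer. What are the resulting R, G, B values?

With 7 swatches and endpoints inclusive, swatch 3 sits at t = (3 − 1)/(7 − 1) = 2/6 ≈ 0.3333.
#78e0b4 → (120, 224, 180); #297273 → (41, 114, 115).
R = 120 + 0.3333 × (41 − 120) = 93.669 → 94
G = 224 + 0.3333 × (114 − 224) = 187.337 → 187
B = 180 + 0.3333 × (115 − 180) = 158.335 → 158

(94, 187, 158)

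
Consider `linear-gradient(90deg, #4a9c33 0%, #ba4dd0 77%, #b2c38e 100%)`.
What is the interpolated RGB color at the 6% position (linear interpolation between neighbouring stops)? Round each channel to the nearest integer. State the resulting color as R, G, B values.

6% lies between the 0% and 77% stops, so the local fraction is t = (6 − 0)/(77 − 0) = 6/77 ≈ 0.0779.
#4a9c33 → (74, 156, 51); #ba4dd0 → (186, 77, 208).
R = 74 + 0.0779 × (186 − 74) = 82.725 → 83
G = 156 + 0.0779 × (77 − 156) = 149.846 → 150
B = 51 + 0.0779 × (208 − 51) = 63.23 → 63

(83, 150, 63)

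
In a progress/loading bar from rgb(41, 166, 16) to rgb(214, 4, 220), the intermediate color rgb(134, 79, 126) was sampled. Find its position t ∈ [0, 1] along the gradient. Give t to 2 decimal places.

Invert the lerp on the B channel (largest span, 204): t = (126 − 16) / (220 − 16) = 110/204 = 0.53922.
Check on R: (134 − 41)/(214 − 41) = 0.5376 ✓

0.54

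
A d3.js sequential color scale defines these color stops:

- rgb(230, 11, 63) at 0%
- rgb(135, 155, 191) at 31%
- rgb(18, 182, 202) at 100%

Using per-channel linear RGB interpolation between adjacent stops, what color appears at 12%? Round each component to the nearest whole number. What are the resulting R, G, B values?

12% lies between the 0% and 31% stops, so the local fraction is t = (12 − 0)/(31 − 0) = 12/31 ≈ 0.3871.
R = 230 + 0.3871 × (135 − 230) = 193.226 → 193
G = 11 + 0.3871 × (155 − 11) = 66.742 → 67
B = 63 + 0.3871 × (191 − 63) = 112.549 → 113

(193, 67, 113)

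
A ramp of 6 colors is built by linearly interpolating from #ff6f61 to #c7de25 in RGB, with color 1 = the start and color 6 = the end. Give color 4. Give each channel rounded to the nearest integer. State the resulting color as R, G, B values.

With 6 swatches and endpoints inclusive, swatch 4 sits at t = (4 − 1)/(6 − 1) = 3/5 ≈ 0.6.
#ff6f61 → (255, 111, 97); #c7de25 → (199, 222, 37).
R = 255 + 0.6 × (199 − 255) = 221.4 → 221
G = 111 + 0.6 × (222 − 111) = 177.6 → 178
B = 97 + 0.6 × (37 − 97) = 61 → 61

(221, 178, 61)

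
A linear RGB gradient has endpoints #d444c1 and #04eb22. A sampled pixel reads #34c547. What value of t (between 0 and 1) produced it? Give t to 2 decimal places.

0.77

Invert the lerp on the R channel (largest span, 208): t = (52 − 212) / (4 − 212) = -160/-208 = 0.76923.
Check on G: (197 − 68)/(235 − 68) = 0.7725 ✓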